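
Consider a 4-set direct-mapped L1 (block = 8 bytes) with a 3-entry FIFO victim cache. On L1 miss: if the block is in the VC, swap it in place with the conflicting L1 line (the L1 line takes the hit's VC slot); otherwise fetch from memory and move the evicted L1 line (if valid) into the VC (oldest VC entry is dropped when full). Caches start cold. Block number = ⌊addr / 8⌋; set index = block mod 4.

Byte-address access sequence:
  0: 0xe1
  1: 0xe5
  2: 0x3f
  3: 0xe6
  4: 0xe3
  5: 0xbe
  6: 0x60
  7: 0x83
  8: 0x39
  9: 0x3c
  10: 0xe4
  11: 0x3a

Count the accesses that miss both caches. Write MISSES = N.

#0 0xe1→b28/s0 MISS; vc=[]
#1 0xe5→b28/s0 L1-HIT; vc=[]
#2 0x3f→b7/s3 MISS; vc=[]
#3 0xe6→b28/s0 L1-HIT; vc=[]
#4 0xe3→b28/s0 L1-HIT; vc=[]
#5 0xbe→b23/s3 MISS; vc=[7]
#6 0x60→b12/s0 MISS; vc=[7,28]
#7 0x83→b16/s0 MISS; vc=[7,28,12]
#8 0x39→b7/s3 VC-HIT; vc=[23,28,12]
#9 0x3c→b7/s3 L1-HIT; vc=[23,28,12]
#10 0xe4→b28/s0 VC-HIT; vc=[23,16,12]
#11 0x3a→b7/s3 L1-HIT; vc=[23,16,12]

MISSES = 5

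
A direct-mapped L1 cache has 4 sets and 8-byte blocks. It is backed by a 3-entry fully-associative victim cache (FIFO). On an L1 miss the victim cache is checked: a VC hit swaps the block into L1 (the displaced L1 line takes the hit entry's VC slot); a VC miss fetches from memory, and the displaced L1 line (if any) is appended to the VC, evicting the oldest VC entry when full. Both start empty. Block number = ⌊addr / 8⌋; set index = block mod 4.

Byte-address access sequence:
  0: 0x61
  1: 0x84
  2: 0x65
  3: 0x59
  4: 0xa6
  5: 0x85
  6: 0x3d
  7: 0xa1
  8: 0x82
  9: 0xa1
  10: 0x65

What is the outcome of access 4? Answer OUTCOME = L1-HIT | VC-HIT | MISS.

0: 0x61 (blk 12, set 0) → MISS  vc=[]
1: 0x84 (blk 16, set 0) → MISS  vc=[12]
2: 0x65 (blk 12, set 0) → VC-HIT  vc=[16]
3: 0x59 (blk 11, set 3) → MISS  vc=[16]
4: 0xa6 (blk 20, set 0) → MISS  vc=[16, 12]
5: 0x85 (blk 16, set 0) → VC-HIT  vc=[20, 12]
6: 0x3d (blk 7, set 3) → MISS  vc=[20, 12, 11]
7: 0xa1 (blk 20, set 0) → VC-HIT  vc=[16, 12, 11]
8: 0x82 (blk 16, set 0) → VC-HIT  vc=[20, 12, 11]
9: 0xa1 (blk 20, set 0) → VC-HIT  vc=[16, 12, 11]
10: 0x65 (blk 12, set 0) → VC-HIT  vc=[16, 20, 11]

OUTCOME = MISS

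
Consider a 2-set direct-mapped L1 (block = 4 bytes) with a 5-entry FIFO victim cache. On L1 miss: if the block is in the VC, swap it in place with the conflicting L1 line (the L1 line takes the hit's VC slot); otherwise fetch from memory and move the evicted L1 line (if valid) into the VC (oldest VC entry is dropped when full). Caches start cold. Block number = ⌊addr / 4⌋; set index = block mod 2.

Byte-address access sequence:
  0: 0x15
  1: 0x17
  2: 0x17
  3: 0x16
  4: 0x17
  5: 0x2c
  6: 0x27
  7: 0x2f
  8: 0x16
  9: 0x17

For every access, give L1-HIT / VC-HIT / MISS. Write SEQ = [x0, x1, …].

SEQ = [MISS, L1-HIT, L1-HIT, L1-HIT, L1-HIT, MISS, MISS, VC-HIT, VC-HIT, L1-HIT]

0: 0x15 (blk 5, set 1) → MISS  vc=[]
1: 0x17 (blk 5, set 1) → L1-HIT  vc=[]
2: 0x17 (blk 5, set 1) → L1-HIT  vc=[]
3: 0x16 (blk 5, set 1) → L1-HIT  vc=[]
4: 0x17 (blk 5, set 1) → L1-HIT  vc=[]
5: 0x2c (blk 11, set 1) → MISS  vc=[5]
6: 0x27 (blk 9, set 1) → MISS  vc=[5, 11]
7: 0x2f (blk 11, set 1) → VC-HIT  vc=[5, 9]
8: 0x16 (blk 5, set 1) → VC-HIT  vc=[11, 9]
9: 0x17 (blk 5, set 1) → L1-HIT  vc=[11, 9]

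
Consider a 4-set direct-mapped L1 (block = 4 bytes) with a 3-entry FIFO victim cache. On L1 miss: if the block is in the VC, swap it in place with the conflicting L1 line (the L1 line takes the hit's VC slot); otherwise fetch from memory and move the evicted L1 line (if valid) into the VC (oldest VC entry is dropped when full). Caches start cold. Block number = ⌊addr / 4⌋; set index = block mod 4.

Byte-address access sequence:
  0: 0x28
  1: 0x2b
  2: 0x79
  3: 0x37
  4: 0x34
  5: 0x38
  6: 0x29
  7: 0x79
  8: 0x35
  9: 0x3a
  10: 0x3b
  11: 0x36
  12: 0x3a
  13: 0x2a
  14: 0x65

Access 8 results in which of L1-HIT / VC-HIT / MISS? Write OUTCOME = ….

OUTCOME = L1-HIT

0: 0x28 (blk 10, set 2) → MISS  vc=[]
1: 0x2b (blk 10, set 2) → L1-HIT  vc=[]
2: 0x79 (blk 30, set 2) → MISS  vc=[10]
3: 0x37 (blk 13, set 1) → MISS  vc=[10]
4: 0x34 (blk 13, set 1) → L1-HIT  vc=[10]
5: 0x38 (blk 14, set 2) → MISS  vc=[10, 30]
6: 0x29 (blk 10, set 2) → VC-HIT  vc=[14, 30]
7: 0x79 (blk 30, set 2) → VC-HIT  vc=[14, 10]
8: 0x35 (blk 13, set 1) → L1-HIT  vc=[14, 10]
9: 0x3a (blk 14, set 2) → VC-HIT  vc=[30, 10]
10: 0x3b (blk 14, set 2) → L1-HIT  vc=[30, 10]
11: 0x36 (blk 13, set 1) → L1-HIT  vc=[30, 10]
12: 0x3a (blk 14, set 2) → L1-HIT  vc=[30, 10]
13: 0x2a (blk 10, set 2) → VC-HIT  vc=[30, 14]
14: 0x65 (blk 25, set 1) → MISS  vc=[30, 14, 13]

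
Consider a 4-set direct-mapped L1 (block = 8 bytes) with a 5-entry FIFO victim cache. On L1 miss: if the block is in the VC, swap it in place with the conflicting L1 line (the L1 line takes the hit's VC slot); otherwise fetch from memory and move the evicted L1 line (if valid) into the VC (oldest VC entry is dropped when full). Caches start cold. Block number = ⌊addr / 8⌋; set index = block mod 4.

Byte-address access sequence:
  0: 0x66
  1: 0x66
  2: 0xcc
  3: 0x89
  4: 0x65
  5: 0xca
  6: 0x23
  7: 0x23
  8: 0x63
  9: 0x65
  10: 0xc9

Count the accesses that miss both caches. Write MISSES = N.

MISSES = 4

#0 0x66→b12/s0 MISS; vc=[]
#1 0x66→b12/s0 L1-HIT; vc=[]
#2 0xcc→b25/s1 MISS; vc=[]
#3 0x89→b17/s1 MISS; vc=[25]
#4 0x65→b12/s0 L1-HIT; vc=[25]
#5 0xca→b25/s1 VC-HIT; vc=[17]
#6 0x23→b4/s0 MISS; vc=[17,12]
#7 0x23→b4/s0 L1-HIT; vc=[17,12]
#8 0x63→b12/s0 VC-HIT; vc=[17,4]
#9 0x65→b12/s0 L1-HIT; vc=[17,4]
#10 0xc9→b25/s1 L1-HIT; vc=[17,4]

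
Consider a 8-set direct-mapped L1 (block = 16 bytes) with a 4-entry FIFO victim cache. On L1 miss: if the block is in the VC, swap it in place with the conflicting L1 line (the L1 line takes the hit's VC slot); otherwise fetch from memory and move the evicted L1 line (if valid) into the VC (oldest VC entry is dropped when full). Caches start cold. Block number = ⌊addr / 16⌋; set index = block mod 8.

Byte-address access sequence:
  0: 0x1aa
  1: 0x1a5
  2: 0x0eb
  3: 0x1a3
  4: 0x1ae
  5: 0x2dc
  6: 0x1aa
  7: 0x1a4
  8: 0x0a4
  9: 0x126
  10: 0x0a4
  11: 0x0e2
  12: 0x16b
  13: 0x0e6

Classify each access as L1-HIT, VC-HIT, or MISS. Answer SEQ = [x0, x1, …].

  [0] addr=0x1aa blk=26 s=2: MISS | VC []
  [1] addr=0x1a5 blk=26 s=2: L1-HIT | VC []
  [2] addr=0xeb blk=14 s=6: MISS | VC []
  [3] addr=0x1a3 blk=26 s=2: L1-HIT | VC []
  [4] addr=0x1ae blk=26 s=2: L1-HIT | VC []
  [5] addr=0x2dc blk=45 s=5: MISS | VC []
  [6] addr=0x1aa blk=26 s=2: L1-HIT | VC []
  [7] addr=0x1a4 blk=26 s=2: L1-HIT | VC []
  [8] addr=0xa4 blk=10 s=2: MISS | VC [26]
  [9] addr=0x126 blk=18 s=2: MISS | VC [26, 10]
  [10] addr=0xa4 blk=10 s=2: VC-HIT | VC [26, 18]
  [11] addr=0xe2 blk=14 s=6: L1-HIT | VC [26, 18]
  [12] addr=0x16b blk=22 s=6: MISS | VC [26, 18, 14]
  [13] addr=0xe6 blk=14 s=6: VC-HIT | VC [26, 18, 22]

SEQ = [MISS, L1-HIT, MISS, L1-HIT, L1-HIT, MISS, L1-HIT, L1-HIT, MISS, MISS, VC-HIT, L1-HIT, MISS, VC-HIT]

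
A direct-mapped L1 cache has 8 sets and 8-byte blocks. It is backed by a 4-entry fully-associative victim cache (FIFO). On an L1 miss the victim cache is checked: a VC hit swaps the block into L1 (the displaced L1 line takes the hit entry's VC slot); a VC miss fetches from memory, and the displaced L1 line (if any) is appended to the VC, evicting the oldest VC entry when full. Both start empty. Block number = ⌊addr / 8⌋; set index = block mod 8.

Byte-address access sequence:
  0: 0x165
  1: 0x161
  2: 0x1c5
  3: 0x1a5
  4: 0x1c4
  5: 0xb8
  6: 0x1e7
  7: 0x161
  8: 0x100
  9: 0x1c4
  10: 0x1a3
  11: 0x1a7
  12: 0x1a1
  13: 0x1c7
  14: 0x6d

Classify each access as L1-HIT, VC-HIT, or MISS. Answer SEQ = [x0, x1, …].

SEQ = [MISS, L1-HIT, MISS, MISS, L1-HIT, MISS, MISS, VC-HIT, MISS, VC-HIT, VC-HIT, L1-HIT, L1-HIT, L1-HIT, MISS]

#0 0x165→b44/s4 MISS; vc=[]
#1 0x161→b44/s4 L1-HIT; vc=[]
#2 0x1c5→b56/s0 MISS; vc=[]
#3 0x1a5→b52/s4 MISS; vc=[44]
#4 0x1c4→b56/s0 L1-HIT; vc=[44]
#5 0xb8→b23/s7 MISS; vc=[44]
#6 0x1e7→b60/s4 MISS; vc=[44,52]
#7 0x161→b44/s4 VC-HIT; vc=[60,52]
#8 0x100→b32/s0 MISS; vc=[60,52,56]
#9 0x1c4→b56/s0 VC-HIT; vc=[60,52,32]
#10 0x1a3→b52/s4 VC-HIT; vc=[60,44,32]
#11 0x1a7→b52/s4 L1-HIT; vc=[60,44,32]
#12 0x1a1→b52/s4 L1-HIT; vc=[60,44,32]
#13 0x1c7→b56/s0 L1-HIT; vc=[60,44,32]
#14 0x6d→b13/s5 MISS; vc=[60,44,32]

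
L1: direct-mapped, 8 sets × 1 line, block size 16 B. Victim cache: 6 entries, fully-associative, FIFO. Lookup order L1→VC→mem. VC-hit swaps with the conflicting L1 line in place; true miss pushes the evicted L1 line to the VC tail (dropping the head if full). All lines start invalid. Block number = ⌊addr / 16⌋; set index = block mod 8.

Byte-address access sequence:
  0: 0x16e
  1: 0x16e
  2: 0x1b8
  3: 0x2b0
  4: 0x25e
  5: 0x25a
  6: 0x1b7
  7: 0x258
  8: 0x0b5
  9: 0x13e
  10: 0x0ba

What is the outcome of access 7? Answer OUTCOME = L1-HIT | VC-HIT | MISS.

OUTCOME = L1-HIT

  [0] addr=0x16e blk=22 s=6: MISS | VC []
  [1] addr=0x16e blk=22 s=6: L1-HIT | VC []
  [2] addr=0x1b8 blk=27 s=3: MISS | VC []
  [3] addr=0x2b0 blk=43 s=3: MISS | VC [27]
  [4] addr=0x25e blk=37 s=5: MISS | VC [27]
  [5] addr=0x25a blk=37 s=5: L1-HIT | VC [27]
  [6] addr=0x1b7 blk=27 s=3: VC-HIT | VC [43]
  [7] addr=0x258 blk=37 s=5: L1-HIT | VC [43]
  [8] addr=0xb5 blk=11 s=3: MISS | VC [43, 27]
  [9] addr=0x13e blk=19 s=3: MISS | VC [43, 27, 11]
  [10] addr=0xba blk=11 s=3: VC-HIT | VC [43, 27, 19]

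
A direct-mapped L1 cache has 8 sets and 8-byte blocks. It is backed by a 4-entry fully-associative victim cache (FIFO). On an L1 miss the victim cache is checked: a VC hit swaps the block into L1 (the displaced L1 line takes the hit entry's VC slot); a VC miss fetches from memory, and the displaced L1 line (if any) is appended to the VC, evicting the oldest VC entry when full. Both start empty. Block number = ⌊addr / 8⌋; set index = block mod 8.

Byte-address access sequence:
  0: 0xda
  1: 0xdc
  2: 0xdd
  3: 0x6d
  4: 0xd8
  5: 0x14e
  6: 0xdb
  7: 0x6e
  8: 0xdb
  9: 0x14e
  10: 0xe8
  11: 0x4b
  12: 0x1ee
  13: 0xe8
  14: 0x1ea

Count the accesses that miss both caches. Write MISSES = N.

MISSES = 6

0: 0xda (blk 27, set 3) → MISS  vc=[]
1: 0xdc (blk 27, set 3) → L1-HIT  vc=[]
2: 0xdd (blk 27, set 3) → L1-HIT  vc=[]
3: 0x6d (blk 13, set 5) → MISS  vc=[]
4: 0xd8 (blk 27, set 3) → L1-HIT  vc=[]
5: 0x14e (blk 41, set 1) → MISS  vc=[]
6: 0xdb (blk 27, set 3) → L1-HIT  vc=[]
7: 0x6e (blk 13, set 5) → L1-HIT  vc=[]
8: 0xdb (blk 27, set 3) → L1-HIT  vc=[]
9: 0x14e (blk 41, set 1) → L1-HIT  vc=[]
10: 0xe8 (blk 29, set 5) → MISS  vc=[13]
11: 0x4b (blk 9, set 1) → MISS  vc=[13, 41]
12: 0x1ee (blk 61, set 5) → MISS  vc=[13, 41, 29]
13: 0xe8 (blk 29, set 5) → VC-HIT  vc=[13, 41, 61]
14: 0x1ea (blk 61, set 5) → VC-HIT  vc=[13, 41, 29]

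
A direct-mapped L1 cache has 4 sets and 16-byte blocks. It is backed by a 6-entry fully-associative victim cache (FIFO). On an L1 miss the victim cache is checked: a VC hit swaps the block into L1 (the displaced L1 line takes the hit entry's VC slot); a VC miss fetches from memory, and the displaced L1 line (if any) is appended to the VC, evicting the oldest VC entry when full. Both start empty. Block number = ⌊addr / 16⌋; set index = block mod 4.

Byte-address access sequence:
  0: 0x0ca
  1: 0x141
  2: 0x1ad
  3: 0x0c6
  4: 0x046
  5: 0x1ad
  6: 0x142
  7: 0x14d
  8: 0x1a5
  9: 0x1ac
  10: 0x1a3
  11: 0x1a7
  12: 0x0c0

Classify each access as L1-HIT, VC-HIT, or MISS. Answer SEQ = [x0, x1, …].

SEQ = [MISS, MISS, MISS, VC-HIT, MISS, L1-HIT, VC-HIT, L1-HIT, L1-HIT, L1-HIT, L1-HIT, L1-HIT, VC-HIT]

#0 0xca→b12/s0 MISS; vc=[]
#1 0x141→b20/s0 MISS; vc=[12]
#2 0x1ad→b26/s2 MISS; vc=[12]
#3 0xc6→b12/s0 VC-HIT; vc=[20]
#4 0x46→b4/s0 MISS; vc=[20,12]
#5 0x1ad→b26/s2 L1-HIT; vc=[20,12]
#6 0x142→b20/s0 VC-HIT; vc=[4,12]
#7 0x14d→b20/s0 L1-HIT; vc=[4,12]
#8 0x1a5→b26/s2 L1-HIT; vc=[4,12]
#9 0x1ac→b26/s2 L1-HIT; vc=[4,12]
#10 0x1a3→b26/s2 L1-HIT; vc=[4,12]
#11 0x1a7→b26/s2 L1-HIT; vc=[4,12]
#12 0xc0→b12/s0 VC-HIT; vc=[4,20]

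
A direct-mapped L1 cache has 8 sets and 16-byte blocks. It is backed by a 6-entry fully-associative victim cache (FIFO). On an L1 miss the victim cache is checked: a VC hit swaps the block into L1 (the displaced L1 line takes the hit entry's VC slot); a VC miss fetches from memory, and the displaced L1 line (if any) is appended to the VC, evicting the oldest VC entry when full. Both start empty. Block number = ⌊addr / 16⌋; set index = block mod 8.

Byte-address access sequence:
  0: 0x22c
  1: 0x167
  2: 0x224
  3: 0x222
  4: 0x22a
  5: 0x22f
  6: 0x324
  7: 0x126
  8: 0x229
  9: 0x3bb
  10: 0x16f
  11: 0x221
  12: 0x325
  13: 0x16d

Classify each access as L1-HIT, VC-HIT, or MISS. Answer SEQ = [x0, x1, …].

SEQ = [MISS, MISS, L1-HIT, L1-HIT, L1-HIT, L1-HIT, MISS, MISS, VC-HIT, MISS, L1-HIT, L1-HIT, VC-HIT, L1-HIT]

  [0] addr=0x22c blk=34 s=2: MISS | VC []
  [1] addr=0x167 blk=22 s=6: MISS | VC []
  [2] addr=0x224 blk=34 s=2: L1-HIT | VC []
  [3] addr=0x222 blk=34 s=2: L1-HIT | VC []
  [4] addr=0x22a blk=34 s=2: L1-HIT | VC []
  [5] addr=0x22f blk=34 s=2: L1-HIT | VC []
  [6] addr=0x324 blk=50 s=2: MISS | VC [34]
  [7] addr=0x126 blk=18 s=2: MISS | VC [34, 50]
  [8] addr=0x229 blk=34 s=2: VC-HIT | VC [18, 50]
  [9] addr=0x3bb blk=59 s=3: MISS | VC [18, 50]
  [10] addr=0x16f blk=22 s=6: L1-HIT | VC [18, 50]
  [11] addr=0x221 blk=34 s=2: L1-HIT | VC [18, 50]
  [12] addr=0x325 blk=50 s=2: VC-HIT | VC [18, 34]
  [13] addr=0x16d blk=22 s=6: L1-HIT | VC [18, 34]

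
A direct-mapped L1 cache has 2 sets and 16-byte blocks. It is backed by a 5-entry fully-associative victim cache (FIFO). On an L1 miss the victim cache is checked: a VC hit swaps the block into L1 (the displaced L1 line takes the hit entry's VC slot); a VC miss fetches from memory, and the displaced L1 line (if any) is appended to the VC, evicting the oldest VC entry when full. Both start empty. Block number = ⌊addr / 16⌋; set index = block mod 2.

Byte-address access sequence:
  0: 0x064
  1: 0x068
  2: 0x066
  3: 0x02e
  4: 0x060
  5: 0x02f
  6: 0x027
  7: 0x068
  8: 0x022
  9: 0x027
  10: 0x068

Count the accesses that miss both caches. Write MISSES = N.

MISSES = 2

0: 0x64 (blk 6, set 0) → MISS  vc=[]
1: 0x68 (blk 6, set 0) → L1-HIT  vc=[]
2: 0x66 (blk 6, set 0) → L1-HIT  vc=[]
3: 0x2e (blk 2, set 0) → MISS  vc=[6]
4: 0x60 (blk 6, set 0) → VC-HIT  vc=[2]
5: 0x2f (blk 2, set 0) → VC-HIT  vc=[6]
6: 0x27 (blk 2, set 0) → L1-HIT  vc=[6]
7: 0x68 (blk 6, set 0) → VC-HIT  vc=[2]
8: 0x22 (blk 2, set 0) → VC-HIT  vc=[6]
9: 0x27 (blk 2, set 0) → L1-HIT  vc=[6]
10: 0x68 (blk 6, set 0) → VC-HIT  vc=[2]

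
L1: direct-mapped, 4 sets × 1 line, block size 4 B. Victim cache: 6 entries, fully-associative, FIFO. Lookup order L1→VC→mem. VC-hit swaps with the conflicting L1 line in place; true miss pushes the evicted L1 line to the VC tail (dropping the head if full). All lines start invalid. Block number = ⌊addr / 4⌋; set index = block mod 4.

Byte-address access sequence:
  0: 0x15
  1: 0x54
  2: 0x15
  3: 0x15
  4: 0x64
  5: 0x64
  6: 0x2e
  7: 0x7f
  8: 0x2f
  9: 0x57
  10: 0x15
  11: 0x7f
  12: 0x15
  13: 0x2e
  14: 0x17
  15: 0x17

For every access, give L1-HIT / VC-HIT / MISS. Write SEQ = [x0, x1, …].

SEQ = [MISS, MISS, VC-HIT, L1-HIT, MISS, L1-HIT, MISS, MISS, VC-HIT, VC-HIT, VC-HIT, VC-HIT, L1-HIT, VC-HIT, L1-HIT, L1-HIT]

#0 0x15→b5/s1 MISS; vc=[]
#1 0x54→b21/s1 MISS; vc=[5]
#2 0x15→b5/s1 VC-HIT; vc=[21]
#3 0x15→b5/s1 L1-HIT; vc=[21]
#4 0x64→b25/s1 MISS; vc=[21,5]
#5 0x64→b25/s1 L1-HIT; vc=[21,5]
#6 0x2e→b11/s3 MISS; vc=[21,5]
#7 0x7f→b31/s3 MISS; vc=[21,5,11]
#8 0x2f→b11/s3 VC-HIT; vc=[21,5,31]
#9 0x57→b21/s1 VC-HIT; vc=[25,5,31]
#10 0x15→b5/s1 VC-HIT; vc=[25,21,31]
#11 0x7f→b31/s3 VC-HIT; vc=[25,21,11]
#12 0x15→b5/s1 L1-HIT; vc=[25,21,11]
#13 0x2e→b11/s3 VC-HIT; vc=[25,21,31]
#14 0x17→b5/s1 L1-HIT; vc=[25,21,31]
#15 0x17→b5/s1 L1-HIT; vc=[25,21,31]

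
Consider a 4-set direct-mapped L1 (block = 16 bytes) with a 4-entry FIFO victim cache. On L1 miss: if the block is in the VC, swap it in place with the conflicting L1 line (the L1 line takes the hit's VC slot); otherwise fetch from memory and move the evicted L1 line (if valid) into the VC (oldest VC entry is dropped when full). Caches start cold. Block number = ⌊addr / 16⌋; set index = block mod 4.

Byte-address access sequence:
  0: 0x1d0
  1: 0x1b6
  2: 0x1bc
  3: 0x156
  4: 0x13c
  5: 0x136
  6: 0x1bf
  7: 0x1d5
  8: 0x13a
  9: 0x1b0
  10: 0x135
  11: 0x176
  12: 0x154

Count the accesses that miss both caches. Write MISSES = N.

  [0] addr=0x1d0 blk=29 s=1: MISS | VC []
  [1] addr=0x1b6 blk=27 s=3: MISS | VC []
  [2] addr=0x1bc blk=27 s=3: L1-HIT | VC []
  [3] addr=0x156 blk=21 s=1: MISS | VC [29]
  [4] addr=0x13c blk=19 s=3: MISS | VC [29, 27]
  [5] addr=0x136 blk=19 s=3: L1-HIT | VC [29, 27]
  [6] addr=0x1bf blk=27 s=3: VC-HIT | VC [29, 19]
  [7] addr=0x1d5 blk=29 s=1: VC-HIT | VC [21, 19]
  [8] addr=0x13a blk=19 s=3: VC-HIT | VC [21, 27]
  [9] addr=0x1b0 blk=27 s=3: VC-HIT | VC [21, 19]
  [10] addr=0x135 blk=19 s=3: VC-HIT | VC [21, 27]
  [11] addr=0x176 blk=23 s=3: MISS | VC [21, 27, 19]
  [12] addr=0x154 blk=21 s=1: VC-HIT | VC [29, 27, 19]

MISSES = 5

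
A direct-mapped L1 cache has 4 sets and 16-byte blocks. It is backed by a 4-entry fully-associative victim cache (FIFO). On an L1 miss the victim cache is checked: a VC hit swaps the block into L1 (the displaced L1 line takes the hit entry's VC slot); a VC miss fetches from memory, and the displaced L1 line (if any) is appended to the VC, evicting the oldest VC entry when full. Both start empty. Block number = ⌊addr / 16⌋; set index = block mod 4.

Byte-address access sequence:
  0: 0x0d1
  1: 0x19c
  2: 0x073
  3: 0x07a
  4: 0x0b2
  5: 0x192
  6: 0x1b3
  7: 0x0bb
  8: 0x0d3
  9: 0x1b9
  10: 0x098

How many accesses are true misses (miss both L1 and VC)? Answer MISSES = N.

MISSES = 6

0: 0xd1 (blk 13, set 1) → MISS  vc=[]
1: 0x19c (blk 25, set 1) → MISS  vc=[13]
2: 0x73 (blk 7, set 3) → MISS  vc=[13]
3: 0x7a (blk 7, set 3) → L1-HIT  vc=[13]
4: 0xb2 (blk 11, set 3) → MISS  vc=[13, 7]
5: 0x192 (blk 25, set 1) → L1-HIT  vc=[13, 7]
6: 0x1b3 (blk 27, set 3) → MISS  vc=[13, 7, 11]
7: 0xbb (blk 11, set 3) → VC-HIT  vc=[13, 7, 27]
8: 0xd3 (blk 13, set 1) → VC-HIT  vc=[25, 7, 27]
9: 0x1b9 (blk 27, set 3) → VC-HIT  vc=[25, 7, 11]
10: 0x98 (blk 9, set 1) → MISS  vc=[25, 7, 11, 13]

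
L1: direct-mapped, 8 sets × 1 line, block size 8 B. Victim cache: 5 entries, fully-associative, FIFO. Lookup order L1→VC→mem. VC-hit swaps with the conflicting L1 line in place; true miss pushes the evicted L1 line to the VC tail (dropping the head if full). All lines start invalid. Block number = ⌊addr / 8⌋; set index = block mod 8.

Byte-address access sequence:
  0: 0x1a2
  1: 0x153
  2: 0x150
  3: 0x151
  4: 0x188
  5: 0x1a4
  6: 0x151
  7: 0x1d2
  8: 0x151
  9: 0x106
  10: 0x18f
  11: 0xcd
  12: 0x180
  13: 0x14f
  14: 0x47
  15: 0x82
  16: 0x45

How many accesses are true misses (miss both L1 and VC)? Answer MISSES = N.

MISSES = 10

#0 0x1a2→b52/s4 MISS; vc=[]
#1 0x153→b42/s2 MISS; vc=[]
#2 0x150→b42/s2 L1-HIT; vc=[]
#3 0x151→b42/s2 L1-HIT; vc=[]
#4 0x188→b49/s1 MISS; vc=[]
#5 0x1a4→b52/s4 L1-HIT; vc=[]
#6 0x151→b42/s2 L1-HIT; vc=[]
#7 0x1d2→b58/s2 MISS; vc=[42]
#8 0x151→b42/s2 VC-HIT; vc=[58]
#9 0x106→b32/s0 MISS; vc=[58]
#10 0x18f→b49/s1 L1-HIT; vc=[58]
#11 0xcd→b25/s1 MISS; vc=[58,49]
#12 0x180→b48/s0 MISS; vc=[58,49,32]
#13 0x14f→b41/s1 MISS; vc=[58,49,32,25]
#14 0x47→b8/s0 MISS; vc=[58,49,32,25,48]
#15 0x82→b16/s0 MISS; vc=[49,32,25,48,8]
#16 0x45→b8/s0 VC-HIT; vc=[49,32,25,48,16]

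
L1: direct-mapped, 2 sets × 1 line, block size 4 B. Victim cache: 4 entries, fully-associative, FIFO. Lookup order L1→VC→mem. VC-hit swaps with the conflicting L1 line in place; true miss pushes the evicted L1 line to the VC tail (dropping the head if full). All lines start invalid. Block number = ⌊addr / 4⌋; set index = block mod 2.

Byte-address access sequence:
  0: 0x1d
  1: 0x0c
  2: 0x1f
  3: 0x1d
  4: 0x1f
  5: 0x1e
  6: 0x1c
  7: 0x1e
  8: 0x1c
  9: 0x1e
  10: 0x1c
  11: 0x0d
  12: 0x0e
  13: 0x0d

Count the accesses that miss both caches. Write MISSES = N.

  [0] addr=0x1d blk=7 s=1: MISS | VC []
  [1] addr=0xc blk=3 s=1: MISS | VC [7]
  [2] addr=0x1f blk=7 s=1: VC-HIT | VC [3]
  [3] addr=0x1d blk=7 s=1: L1-HIT | VC [3]
  [4] addr=0x1f blk=7 s=1: L1-HIT | VC [3]
  [5] addr=0x1e blk=7 s=1: L1-HIT | VC [3]
  [6] addr=0x1c blk=7 s=1: L1-HIT | VC [3]
  [7] addr=0x1e blk=7 s=1: L1-HIT | VC [3]
  [8] addr=0x1c blk=7 s=1: L1-HIT | VC [3]
  [9] addr=0x1e blk=7 s=1: L1-HIT | VC [3]
  [10] addr=0x1c blk=7 s=1: L1-HIT | VC [3]
  [11] addr=0xd blk=3 s=1: VC-HIT | VC [7]
  [12] addr=0xe blk=3 s=1: L1-HIT | VC [7]
  [13] addr=0xd blk=3 s=1: L1-HIT | VC [7]

MISSES = 2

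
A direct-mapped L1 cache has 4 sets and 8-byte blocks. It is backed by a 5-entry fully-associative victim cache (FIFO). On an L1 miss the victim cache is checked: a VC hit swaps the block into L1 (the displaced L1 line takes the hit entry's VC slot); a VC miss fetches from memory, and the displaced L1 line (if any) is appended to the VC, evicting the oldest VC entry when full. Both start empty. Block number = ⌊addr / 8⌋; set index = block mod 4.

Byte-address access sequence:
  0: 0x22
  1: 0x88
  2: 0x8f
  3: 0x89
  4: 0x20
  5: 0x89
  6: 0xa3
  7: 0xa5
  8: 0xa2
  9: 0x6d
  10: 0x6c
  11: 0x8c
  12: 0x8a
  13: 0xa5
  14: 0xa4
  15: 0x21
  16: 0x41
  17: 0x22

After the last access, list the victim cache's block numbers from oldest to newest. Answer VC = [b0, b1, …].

VC = [20, 13, 8]

#0 0x22→b4/s0 MISS; vc=[]
#1 0x88→b17/s1 MISS; vc=[]
#2 0x8f→b17/s1 L1-HIT; vc=[]
#3 0x89→b17/s1 L1-HIT; vc=[]
#4 0x20→b4/s0 L1-HIT; vc=[]
#5 0x89→b17/s1 L1-HIT; vc=[]
#6 0xa3→b20/s0 MISS; vc=[4]
#7 0xa5→b20/s0 L1-HIT; vc=[4]
#8 0xa2→b20/s0 L1-HIT; vc=[4]
#9 0x6d→b13/s1 MISS; vc=[4,17]
#10 0x6c→b13/s1 L1-HIT; vc=[4,17]
#11 0x8c→b17/s1 VC-HIT; vc=[4,13]
#12 0x8a→b17/s1 L1-HIT; vc=[4,13]
#13 0xa5→b20/s0 L1-HIT; vc=[4,13]
#14 0xa4→b20/s0 L1-HIT; vc=[4,13]
#15 0x21→b4/s0 VC-HIT; vc=[20,13]
#16 0x41→b8/s0 MISS; vc=[20,13,4]
#17 0x22→b4/s0 VC-HIT; vc=[20,13,8]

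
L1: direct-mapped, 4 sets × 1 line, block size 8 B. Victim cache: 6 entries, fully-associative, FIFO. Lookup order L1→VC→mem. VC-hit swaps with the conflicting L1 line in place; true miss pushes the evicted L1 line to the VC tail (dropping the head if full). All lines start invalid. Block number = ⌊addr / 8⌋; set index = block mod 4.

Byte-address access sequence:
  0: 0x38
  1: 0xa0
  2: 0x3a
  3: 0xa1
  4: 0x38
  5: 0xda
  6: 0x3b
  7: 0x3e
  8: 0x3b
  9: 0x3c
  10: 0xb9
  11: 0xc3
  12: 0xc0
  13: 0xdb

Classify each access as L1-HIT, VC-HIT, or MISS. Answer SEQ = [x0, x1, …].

SEQ = [MISS, MISS, L1-HIT, L1-HIT, L1-HIT, MISS, VC-HIT, L1-HIT, L1-HIT, L1-HIT, MISS, MISS, L1-HIT, VC-HIT]

#0 0x38→b7/s3 MISS; vc=[]
#1 0xa0→b20/s0 MISS; vc=[]
#2 0x3a→b7/s3 L1-HIT; vc=[]
#3 0xa1→b20/s0 L1-HIT; vc=[]
#4 0x38→b7/s3 L1-HIT; vc=[]
#5 0xda→b27/s3 MISS; vc=[7]
#6 0x3b→b7/s3 VC-HIT; vc=[27]
#7 0x3e→b7/s3 L1-HIT; vc=[27]
#8 0x3b→b7/s3 L1-HIT; vc=[27]
#9 0x3c→b7/s3 L1-HIT; vc=[27]
#10 0xb9→b23/s3 MISS; vc=[27,7]
#11 0xc3→b24/s0 MISS; vc=[27,7,20]
#12 0xc0→b24/s0 L1-HIT; vc=[27,7,20]
#13 0xdb→b27/s3 VC-HIT; vc=[23,7,20]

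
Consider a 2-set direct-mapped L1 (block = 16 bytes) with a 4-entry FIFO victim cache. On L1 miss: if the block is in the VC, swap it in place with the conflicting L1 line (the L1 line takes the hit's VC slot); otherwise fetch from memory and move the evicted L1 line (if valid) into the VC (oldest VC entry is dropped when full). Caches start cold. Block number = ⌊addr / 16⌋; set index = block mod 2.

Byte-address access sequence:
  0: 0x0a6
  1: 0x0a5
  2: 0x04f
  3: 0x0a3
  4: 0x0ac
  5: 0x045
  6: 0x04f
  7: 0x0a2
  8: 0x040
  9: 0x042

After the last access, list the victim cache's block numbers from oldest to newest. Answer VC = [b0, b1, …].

VC = [10]

#0 0xa6→b10/s0 MISS; vc=[]
#1 0xa5→b10/s0 L1-HIT; vc=[]
#2 0x4f→b4/s0 MISS; vc=[10]
#3 0xa3→b10/s0 VC-HIT; vc=[4]
#4 0xac→b10/s0 L1-HIT; vc=[4]
#5 0x45→b4/s0 VC-HIT; vc=[10]
#6 0x4f→b4/s0 L1-HIT; vc=[10]
#7 0xa2→b10/s0 VC-HIT; vc=[4]
#8 0x40→b4/s0 VC-HIT; vc=[10]
#9 0x42→b4/s0 L1-HIT; vc=[10]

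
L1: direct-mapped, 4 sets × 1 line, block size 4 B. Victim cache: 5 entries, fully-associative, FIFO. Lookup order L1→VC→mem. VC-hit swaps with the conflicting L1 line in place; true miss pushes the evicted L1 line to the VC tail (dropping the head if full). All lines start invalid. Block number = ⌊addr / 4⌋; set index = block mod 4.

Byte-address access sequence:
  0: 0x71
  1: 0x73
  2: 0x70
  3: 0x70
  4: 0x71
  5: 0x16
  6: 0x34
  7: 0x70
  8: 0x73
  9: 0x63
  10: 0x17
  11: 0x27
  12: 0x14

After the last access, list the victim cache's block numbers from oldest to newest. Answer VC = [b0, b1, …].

#0 0x71→b28/s0 MISS; vc=[]
#1 0x73→b28/s0 L1-HIT; vc=[]
#2 0x70→b28/s0 L1-HIT; vc=[]
#3 0x70→b28/s0 L1-HIT; vc=[]
#4 0x71→b28/s0 L1-HIT; vc=[]
#5 0x16→b5/s1 MISS; vc=[]
#6 0x34→b13/s1 MISS; vc=[5]
#7 0x70→b28/s0 L1-HIT; vc=[5]
#8 0x73→b28/s0 L1-HIT; vc=[5]
#9 0x63→b24/s0 MISS; vc=[5,28]
#10 0x17→b5/s1 VC-HIT; vc=[13,28]
#11 0x27→b9/s1 MISS; vc=[13,28,5]
#12 0x14→b5/s1 VC-HIT; vc=[13,28,9]

VC = [13, 28, 9]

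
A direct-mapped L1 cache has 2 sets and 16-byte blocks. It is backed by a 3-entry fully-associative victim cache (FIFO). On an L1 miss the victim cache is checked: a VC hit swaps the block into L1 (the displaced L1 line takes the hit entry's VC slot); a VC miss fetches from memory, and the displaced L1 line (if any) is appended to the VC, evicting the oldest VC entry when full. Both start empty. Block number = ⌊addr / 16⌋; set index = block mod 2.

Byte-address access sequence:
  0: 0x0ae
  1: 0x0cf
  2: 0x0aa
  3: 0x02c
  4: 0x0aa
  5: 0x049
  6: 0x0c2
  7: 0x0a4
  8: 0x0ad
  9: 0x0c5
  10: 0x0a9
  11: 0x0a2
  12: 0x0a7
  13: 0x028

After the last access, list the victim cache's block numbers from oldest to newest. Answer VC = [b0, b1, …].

0: 0xae (blk 10, set 0) → MISS  vc=[]
1: 0xcf (blk 12, set 0) → MISS  vc=[10]
2: 0xaa (blk 10, set 0) → VC-HIT  vc=[12]
3: 0x2c (blk 2, set 0) → MISS  vc=[12, 10]
4: 0xaa (blk 10, set 0) → VC-HIT  vc=[12, 2]
5: 0x49 (blk 4, set 0) → MISS  vc=[12, 2, 10]
6: 0xc2 (blk 12, set 0) → VC-HIT  vc=[4, 2, 10]
7: 0xa4 (blk 10, set 0) → VC-HIT  vc=[4, 2, 12]
8: 0xad (blk 10, set 0) → L1-HIT  vc=[4, 2, 12]
9: 0xc5 (blk 12, set 0) → VC-HIT  vc=[4, 2, 10]
10: 0xa9 (blk 10, set 0) → VC-HIT  vc=[4, 2, 12]
11: 0xa2 (blk 10, set 0) → L1-HIT  vc=[4, 2, 12]
12: 0xa7 (blk 10, set 0) → L1-HIT  vc=[4, 2, 12]
13: 0x28 (blk 2, set 0) → VC-HIT  vc=[4, 10, 12]

VC = [4, 10, 12]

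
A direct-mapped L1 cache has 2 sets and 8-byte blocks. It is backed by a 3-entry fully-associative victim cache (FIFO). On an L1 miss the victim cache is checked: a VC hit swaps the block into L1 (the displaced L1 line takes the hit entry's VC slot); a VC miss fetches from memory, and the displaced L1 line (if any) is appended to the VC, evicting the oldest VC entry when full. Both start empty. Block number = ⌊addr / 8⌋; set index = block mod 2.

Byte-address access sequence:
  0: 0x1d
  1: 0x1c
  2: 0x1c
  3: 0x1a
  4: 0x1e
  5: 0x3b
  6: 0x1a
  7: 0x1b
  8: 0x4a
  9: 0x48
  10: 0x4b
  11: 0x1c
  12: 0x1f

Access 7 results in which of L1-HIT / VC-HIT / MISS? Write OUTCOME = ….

OUTCOME = L1-HIT

  [0] addr=0x1d blk=3 s=1: MISS | VC []
  [1] addr=0x1c blk=3 s=1: L1-HIT | VC []
  [2] addr=0x1c blk=3 s=1: L1-HIT | VC []
  [3] addr=0x1a blk=3 s=1: L1-HIT | VC []
  [4] addr=0x1e blk=3 s=1: L1-HIT | VC []
  [5] addr=0x3b blk=7 s=1: MISS | VC [3]
  [6] addr=0x1a blk=3 s=1: VC-HIT | VC [7]
  [7] addr=0x1b blk=3 s=1: L1-HIT | VC [7]
  [8] addr=0x4a blk=9 s=1: MISS | VC [7, 3]
  [9] addr=0x48 blk=9 s=1: L1-HIT | VC [7, 3]
  [10] addr=0x4b blk=9 s=1: L1-HIT | VC [7, 3]
  [11] addr=0x1c blk=3 s=1: VC-HIT | VC [7, 9]
  [12] addr=0x1f blk=3 s=1: L1-HIT | VC [7, 9]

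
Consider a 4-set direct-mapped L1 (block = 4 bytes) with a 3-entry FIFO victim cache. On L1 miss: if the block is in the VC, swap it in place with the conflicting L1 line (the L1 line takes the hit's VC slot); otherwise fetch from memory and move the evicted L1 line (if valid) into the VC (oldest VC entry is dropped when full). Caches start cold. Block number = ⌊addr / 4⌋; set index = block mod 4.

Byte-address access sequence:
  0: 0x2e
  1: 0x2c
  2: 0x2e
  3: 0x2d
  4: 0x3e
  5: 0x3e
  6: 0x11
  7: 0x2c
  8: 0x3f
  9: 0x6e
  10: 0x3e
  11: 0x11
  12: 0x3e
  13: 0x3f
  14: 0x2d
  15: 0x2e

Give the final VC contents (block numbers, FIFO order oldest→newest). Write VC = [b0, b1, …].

0: 0x2e (blk 11, set 3) → MISS  vc=[]
1: 0x2c (blk 11, set 3) → L1-HIT  vc=[]
2: 0x2e (blk 11, set 3) → L1-HIT  vc=[]
3: 0x2d (blk 11, set 3) → L1-HIT  vc=[]
4: 0x3e (blk 15, set 3) → MISS  vc=[11]
5: 0x3e (blk 15, set 3) → L1-HIT  vc=[11]
6: 0x11 (blk 4, set 0) → MISS  vc=[11]
7: 0x2c (blk 11, set 3) → VC-HIT  vc=[15]
8: 0x3f (blk 15, set 3) → VC-HIT  vc=[11]
9: 0x6e (blk 27, set 3) → MISS  vc=[11, 15]
10: 0x3e (blk 15, set 3) → VC-HIT  vc=[11, 27]
11: 0x11 (blk 4, set 0) → L1-HIT  vc=[11, 27]
12: 0x3e (blk 15, set 3) → L1-HIT  vc=[11, 27]
13: 0x3f (blk 15, set 3) → L1-HIT  vc=[11, 27]
14: 0x2d (blk 11, set 3) → VC-HIT  vc=[15, 27]
15: 0x2e (blk 11, set 3) → L1-HIT  vc=[15, 27]

VC = [15, 27]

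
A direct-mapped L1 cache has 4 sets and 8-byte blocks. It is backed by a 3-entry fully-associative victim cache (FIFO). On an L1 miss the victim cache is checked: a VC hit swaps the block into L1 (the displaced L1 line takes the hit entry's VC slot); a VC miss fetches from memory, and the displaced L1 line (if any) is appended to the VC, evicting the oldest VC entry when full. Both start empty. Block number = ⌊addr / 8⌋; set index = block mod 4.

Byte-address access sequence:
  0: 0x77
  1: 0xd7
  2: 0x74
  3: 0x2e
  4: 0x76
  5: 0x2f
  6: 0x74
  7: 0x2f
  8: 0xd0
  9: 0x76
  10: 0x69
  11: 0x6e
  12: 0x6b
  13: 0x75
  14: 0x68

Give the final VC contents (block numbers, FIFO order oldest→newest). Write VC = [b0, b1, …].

VC = [26, 5]

  [0] addr=0x77 blk=14 s=2: MISS | VC []
  [1] addr=0xd7 blk=26 s=2: MISS | VC [14]
  [2] addr=0x74 blk=14 s=2: VC-HIT | VC [26]
  [3] addr=0x2e blk=5 s=1: MISS | VC [26]
  [4] addr=0x76 blk=14 s=2: L1-HIT | VC [26]
  [5] addr=0x2f blk=5 s=1: L1-HIT | VC [26]
  [6] addr=0x74 blk=14 s=2: L1-HIT | VC [26]
  [7] addr=0x2f blk=5 s=1: L1-HIT | VC [26]
  [8] addr=0xd0 blk=26 s=2: VC-HIT | VC [14]
  [9] addr=0x76 blk=14 s=2: VC-HIT | VC [26]
  [10] addr=0x69 blk=13 s=1: MISS | VC [26, 5]
  [11] addr=0x6e blk=13 s=1: L1-HIT | VC [26, 5]
  [12] addr=0x6b blk=13 s=1: L1-HIT | VC [26, 5]
  [13] addr=0x75 blk=14 s=2: L1-HIT | VC [26, 5]
  [14] addr=0x68 blk=13 s=1: L1-HIT | VC [26, 5]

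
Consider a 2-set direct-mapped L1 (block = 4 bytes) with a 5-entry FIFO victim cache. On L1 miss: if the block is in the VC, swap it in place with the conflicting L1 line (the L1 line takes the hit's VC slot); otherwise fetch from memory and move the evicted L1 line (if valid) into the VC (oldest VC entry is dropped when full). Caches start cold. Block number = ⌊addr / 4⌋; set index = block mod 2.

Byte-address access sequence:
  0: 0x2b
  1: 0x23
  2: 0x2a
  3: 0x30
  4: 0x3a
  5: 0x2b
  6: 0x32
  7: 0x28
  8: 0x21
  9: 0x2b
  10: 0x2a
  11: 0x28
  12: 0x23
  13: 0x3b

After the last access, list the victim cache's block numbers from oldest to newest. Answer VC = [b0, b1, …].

#0 0x2b→b10/s0 MISS; vc=[]
#1 0x23→b8/s0 MISS; vc=[10]
#2 0x2a→b10/s0 VC-HIT; vc=[8]
#3 0x30→b12/s0 MISS; vc=[8,10]
#4 0x3a→b14/s0 MISS; vc=[8,10,12]
#5 0x2b→b10/s0 VC-HIT; vc=[8,14,12]
#6 0x32→b12/s0 VC-HIT; vc=[8,14,10]
#7 0x28→b10/s0 VC-HIT; vc=[8,14,12]
#8 0x21→b8/s0 VC-HIT; vc=[10,14,12]
#9 0x2b→b10/s0 VC-HIT; vc=[8,14,12]
#10 0x2a→b10/s0 L1-HIT; vc=[8,14,12]
#11 0x28→b10/s0 L1-HIT; vc=[8,14,12]
#12 0x23→b8/s0 VC-HIT; vc=[10,14,12]
#13 0x3b→b14/s0 VC-HIT; vc=[10,8,12]

VC = [10, 8, 12]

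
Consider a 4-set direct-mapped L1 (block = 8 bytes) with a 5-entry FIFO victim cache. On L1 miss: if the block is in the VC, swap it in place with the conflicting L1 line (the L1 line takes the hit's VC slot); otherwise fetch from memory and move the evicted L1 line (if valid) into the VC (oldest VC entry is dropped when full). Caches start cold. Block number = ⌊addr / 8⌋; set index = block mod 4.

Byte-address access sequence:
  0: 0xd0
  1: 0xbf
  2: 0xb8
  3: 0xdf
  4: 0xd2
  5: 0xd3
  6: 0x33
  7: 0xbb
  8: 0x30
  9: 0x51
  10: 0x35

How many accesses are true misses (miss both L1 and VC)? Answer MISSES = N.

MISSES = 5

  [0] addr=0xd0 blk=26 s=2: MISS | VC []
  [1] addr=0xbf blk=23 s=3: MISS | VC []
  [2] addr=0xb8 blk=23 s=3: L1-HIT | VC []
  [3] addr=0xdf blk=27 s=3: MISS | VC [23]
  [4] addr=0xd2 blk=26 s=2: L1-HIT | VC [23]
  [5] addr=0xd3 blk=26 s=2: L1-HIT | VC [23]
  [6] addr=0x33 blk=6 s=2: MISS | VC [23, 26]
  [7] addr=0xbb blk=23 s=3: VC-HIT | VC [27, 26]
  [8] addr=0x30 blk=6 s=2: L1-HIT | VC [27, 26]
  [9] addr=0x51 blk=10 s=2: MISS | VC [27, 26, 6]
  [10] addr=0x35 blk=6 s=2: VC-HIT | VC [27, 26, 10]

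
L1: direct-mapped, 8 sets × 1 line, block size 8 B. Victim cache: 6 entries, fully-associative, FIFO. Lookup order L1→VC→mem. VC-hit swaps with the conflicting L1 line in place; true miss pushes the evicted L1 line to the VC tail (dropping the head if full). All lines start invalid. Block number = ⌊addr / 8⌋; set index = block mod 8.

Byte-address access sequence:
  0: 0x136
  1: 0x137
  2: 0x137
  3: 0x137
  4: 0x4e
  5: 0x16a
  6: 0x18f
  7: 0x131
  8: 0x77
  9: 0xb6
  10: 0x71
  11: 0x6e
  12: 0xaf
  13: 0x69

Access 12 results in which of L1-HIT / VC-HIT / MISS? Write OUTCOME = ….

0: 0x136 (blk 38, set 6) → MISS  vc=[]
1: 0x137 (blk 38, set 6) → L1-HIT  vc=[]
2: 0x137 (blk 38, set 6) → L1-HIT  vc=[]
3: 0x137 (blk 38, set 6) → L1-HIT  vc=[]
4: 0x4e (blk 9, set 1) → MISS  vc=[]
5: 0x16a (blk 45, set 5) → MISS  vc=[]
6: 0x18f (blk 49, set 1) → MISS  vc=[9]
7: 0x131 (blk 38, set 6) → L1-HIT  vc=[9]
8: 0x77 (blk 14, set 6) → MISS  vc=[9, 38]
9: 0xb6 (blk 22, set 6) → MISS  vc=[9, 38, 14]
10: 0x71 (blk 14, set 6) → VC-HIT  vc=[9, 38, 22]
11: 0x6e (blk 13, set 5) → MISS  vc=[9, 38, 22, 45]
12: 0xaf (blk 21, set 5) → MISS  vc=[9, 38, 22, 45, 13]
13: 0x69 (blk 13, set 5) → VC-HIT  vc=[9, 38, 22, 45, 21]

OUTCOME = MISS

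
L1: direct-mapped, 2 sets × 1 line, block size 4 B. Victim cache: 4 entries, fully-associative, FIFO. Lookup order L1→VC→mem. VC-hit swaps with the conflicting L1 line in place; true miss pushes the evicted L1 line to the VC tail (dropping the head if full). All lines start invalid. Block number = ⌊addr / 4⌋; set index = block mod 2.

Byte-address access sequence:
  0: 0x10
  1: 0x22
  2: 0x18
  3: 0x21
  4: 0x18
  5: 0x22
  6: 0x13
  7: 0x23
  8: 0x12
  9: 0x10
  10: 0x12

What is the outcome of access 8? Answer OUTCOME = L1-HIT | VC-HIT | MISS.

0: 0x10 (blk 4, set 0) → MISS  vc=[]
1: 0x22 (blk 8, set 0) → MISS  vc=[4]
2: 0x18 (blk 6, set 0) → MISS  vc=[4, 8]
3: 0x21 (blk 8, set 0) → VC-HIT  vc=[4, 6]
4: 0x18 (blk 6, set 0) → VC-HIT  vc=[4, 8]
5: 0x22 (blk 8, set 0) → VC-HIT  vc=[4, 6]
6: 0x13 (blk 4, set 0) → VC-HIT  vc=[8, 6]
7: 0x23 (blk 8, set 0) → VC-HIT  vc=[4, 6]
8: 0x12 (blk 4, set 0) → VC-HIT  vc=[8, 6]
9: 0x10 (blk 4, set 0) → L1-HIT  vc=[8, 6]
10: 0x12 (blk 4, set 0) → L1-HIT  vc=[8, 6]

OUTCOME = VC-HIT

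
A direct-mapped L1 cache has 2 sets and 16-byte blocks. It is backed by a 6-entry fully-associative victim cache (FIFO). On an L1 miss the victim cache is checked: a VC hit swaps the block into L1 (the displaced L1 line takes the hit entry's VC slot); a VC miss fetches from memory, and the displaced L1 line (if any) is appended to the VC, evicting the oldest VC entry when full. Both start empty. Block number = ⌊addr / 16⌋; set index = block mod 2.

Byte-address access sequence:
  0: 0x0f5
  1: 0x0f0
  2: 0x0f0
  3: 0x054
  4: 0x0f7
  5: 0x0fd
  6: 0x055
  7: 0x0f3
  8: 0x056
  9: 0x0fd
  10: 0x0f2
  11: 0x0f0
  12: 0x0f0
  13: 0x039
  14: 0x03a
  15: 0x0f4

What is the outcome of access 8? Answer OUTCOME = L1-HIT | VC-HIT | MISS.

OUTCOME = VC-HIT

#0 0xf5→b15/s1 MISS; vc=[]
#1 0xf0→b15/s1 L1-HIT; vc=[]
#2 0xf0→b15/s1 L1-HIT; vc=[]
#3 0x54→b5/s1 MISS; vc=[15]
#4 0xf7→b15/s1 VC-HIT; vc=[5]
#5 0xfd→b15/s1 L1-HIT; vc=[5]
#6 0x55→b5/s1 VC-HIT; vc=[15]
#7 0xf3→b15/s1 VC-HIT; vc=[5]
#8 0x56→b5/s1 VC-HIT; vc=[15]
#9 0xfd→b15/s1 VC-HIT; vc=[5]
#10 0xf2→b15/s1 L1-HIT; vc=[5]
#11 0xf0→b15/s1 L1-HIT; vc=[5]
#12 0xf0→b15/s1 L1-HIT; vc=[5]
#13 0x39→b3/s1 MISS; vc=[5,15]
#14 0x3a→b3/s1 L1-HIT; vc=[5,15]
#15 0xf4→b15/s1 VC-HIT; vc=[5,3]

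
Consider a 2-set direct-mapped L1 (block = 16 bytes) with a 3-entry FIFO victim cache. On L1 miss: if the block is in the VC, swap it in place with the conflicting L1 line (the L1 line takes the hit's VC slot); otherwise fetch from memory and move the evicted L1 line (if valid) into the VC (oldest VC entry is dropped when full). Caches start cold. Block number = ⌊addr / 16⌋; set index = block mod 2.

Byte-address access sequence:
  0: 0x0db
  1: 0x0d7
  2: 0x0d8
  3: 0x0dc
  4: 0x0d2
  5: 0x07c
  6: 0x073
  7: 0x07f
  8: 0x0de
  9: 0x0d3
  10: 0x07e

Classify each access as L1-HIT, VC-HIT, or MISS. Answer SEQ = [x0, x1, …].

#0 0xdb→b13/s1 MISS; vc=[]
#1 0xd7→b13/s1 L1-HIT; vc=[]
#2 0xd8→b13/s1 L1-HIT; vc=[]
#3 0xdc→b13/s1 L1-HIT; vc=[]
#4 0xd2→b13/s1 L1-HIT; vc=[]
#5 0x7c→b7/s1 MISS; vc=[13]
#6 0x73→b7/s1 L1-HIT; vc=[13]
#7 0x7f→b7/s1 L1-HIT; vc=[13]
#8 0xde→b13/s1 VC-HIT; vc=[7]
#9 0xd3→b13/s1 L1-HIT; vc=[7]
#10 0x7e→b7/s1 VC-HIT; vc=[13]

SEQ = [MISS, L1-HIT, L1-HIT, L1-HIT, L1-HIT, MISS, L1-HIT, L1-HIT, VC-HIT, L1-HIT, VC-HIT]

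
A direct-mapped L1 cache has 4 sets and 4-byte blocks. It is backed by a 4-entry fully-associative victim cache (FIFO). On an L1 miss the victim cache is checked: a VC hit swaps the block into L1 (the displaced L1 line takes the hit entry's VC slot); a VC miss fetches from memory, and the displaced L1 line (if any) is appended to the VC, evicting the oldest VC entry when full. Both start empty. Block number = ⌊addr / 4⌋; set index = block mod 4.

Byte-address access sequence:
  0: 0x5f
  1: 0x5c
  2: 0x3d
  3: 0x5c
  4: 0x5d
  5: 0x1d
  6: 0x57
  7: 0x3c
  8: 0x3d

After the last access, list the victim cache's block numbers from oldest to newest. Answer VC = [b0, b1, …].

#0 0x5f→b23/s3 MISS; vc=[]
#1 0x5c→b23/s3 L1-HIT; vc=[]
#2 0x3d→b15/s3 MISS; vc=[23]
#3 0x5c→b23/s3 VC-HIT; vc=[15]
#4 0x5d→b23/s3 L1-HIT; vc=[15]
#5 0x1d→b7/s3 MISS; vc=[15,23]
#6 0x57→b21/s1 MISS; vc=[15,23]
#7 0x3c→b15/s3 VC-HIT; vc=[7,23]
#8 0x3d→b15/s3 L1-HIT; vc=[7,23]

VC = [7, 23]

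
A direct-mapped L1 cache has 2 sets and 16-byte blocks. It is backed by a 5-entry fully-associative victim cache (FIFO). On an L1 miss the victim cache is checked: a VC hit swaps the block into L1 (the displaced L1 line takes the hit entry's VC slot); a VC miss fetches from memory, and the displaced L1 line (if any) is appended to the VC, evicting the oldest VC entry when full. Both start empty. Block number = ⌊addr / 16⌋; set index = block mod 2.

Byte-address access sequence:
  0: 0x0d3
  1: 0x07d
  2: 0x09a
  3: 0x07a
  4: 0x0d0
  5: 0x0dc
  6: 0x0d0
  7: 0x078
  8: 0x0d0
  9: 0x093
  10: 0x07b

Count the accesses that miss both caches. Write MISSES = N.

#0 0xd3→b13/s1 MISS; vc=[]
#1 0x7d→b7/s1 MISS; vc=[13]
#2 0x9a→b9/s1 MISS; vc=[13,7]
#3 0x7a→b7/s1 VC-HIT; vc=[13,9]
#4 0xd0→b13/s1 VC-HIT; vc=[7,9]
#5 0xdc→b13/s1 L1-HIT; vc=[7,9]
#6 0xd0→b13/s1 L1-HIT; vc=[7,9]
#7 0x78→b7/s1 VC-HIT; vc=[13,9]
#8 0xd0→b13/s1 VC-HIT; vc=[7,9]
#9 0x93→b9/s1 VC-HIT; vc=[7,13]
#10 0x7b→b7/s1 VC-HIT; vc=[9,13]

MISSES = 3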